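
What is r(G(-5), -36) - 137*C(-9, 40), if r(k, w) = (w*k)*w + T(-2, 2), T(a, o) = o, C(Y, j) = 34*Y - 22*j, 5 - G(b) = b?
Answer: 175444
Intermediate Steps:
G(b) = 5 - b
C(Y, j) = -22*j + 34*Y
r(k, w) = 2 + k*w**2 (r(k, w) = (w*k)*w + 2 = (k*w)*w + 2 = k*w**2 + 2 = 2 + k*w**2)
r(G(-5), -36) - 137*C(-9, 40) = (2 + (5 - 1*(-5))*(-36)**2) - 137*(-22*40 + 34*(-9)) = (2 + (5 + 5)*1296) - 137*(-880 - 306) = (2 + 10*1296) - 137*(-1186) = (2 + 12960) + 162482 = 12962 + 162482 = 175444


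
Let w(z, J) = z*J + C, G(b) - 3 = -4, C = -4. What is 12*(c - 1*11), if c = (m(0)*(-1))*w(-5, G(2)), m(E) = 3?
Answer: -168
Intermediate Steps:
G(b) = -1 (G(b) = 3 - 4 = -1)
w(z, J) = -4 + J*z (w(z, J) = z*J - 4 = J*z - 4 = -4 + J*z)
c = -3 (c = (3*(-1))*(-4 - 1*(-5)) = -3*(-4 + 5) = -3*1 = -3)
12*(c - 1*11) = 12*(-3 - 1*11) = 12*(-3 - 11) = 12*(-14) = -168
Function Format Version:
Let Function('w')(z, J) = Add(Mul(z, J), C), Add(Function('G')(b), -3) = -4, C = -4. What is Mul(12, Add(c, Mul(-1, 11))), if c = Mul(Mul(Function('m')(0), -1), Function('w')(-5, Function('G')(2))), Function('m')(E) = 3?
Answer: -168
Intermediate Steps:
Function('G')(b) = -1 (Function('G')(b) = Add(3, -4) = -1)
Function('w')(z, J) = Add(-4, Mul(J, z)) (Function('w')(z, J) = Add(Mul(z, J), -4) = Add(Mul(J, z), -4) = Add(-4, Mul(J, z)))
c = -3 (c = Mul(Mul(3, -1), Add(-4, Mul(-1, -5))) = Mul(-3, Add(-4, 5)) = Mul(-3, 1) = -3)
Mul(12, Add(c, Mul(-1, 11))) = Mul(12, Add(-3, Mul(-1, 11))) = Mul(12, Add(-3, -11)) = Mul(12, -14) = -168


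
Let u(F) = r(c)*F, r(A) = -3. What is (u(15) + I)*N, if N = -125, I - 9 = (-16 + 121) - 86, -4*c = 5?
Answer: 2125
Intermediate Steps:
c = -5/4 (c = -¼*5 = -5/4 ≈ -1.2500)
u(F) = -3*F
I = 28 (I = 9 + ((-16 + 121) - 86) = 9 + (105 - 86) = 9 + 19 = 28)
(u(15) + I)*N = (-3*15 + 28)*(-125) = (-45 + 28)*(-125) = -17*(-125) = 2125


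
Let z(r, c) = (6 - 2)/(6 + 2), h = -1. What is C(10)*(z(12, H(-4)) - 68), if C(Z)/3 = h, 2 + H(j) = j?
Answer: 405/2 ≈ 202.50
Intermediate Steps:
H(j) = -2 + j
C(Z) = -3 (C(Z) = 3*(-1) = -3)
z(r, c) = 1/2 (z(r, c) = 4/8 = 4*(1/8) = 1/2)
C(10)*(z(12, H(-4)) - 68) = -3*(1/2 - 68) = -3*(-135/2) = 405/2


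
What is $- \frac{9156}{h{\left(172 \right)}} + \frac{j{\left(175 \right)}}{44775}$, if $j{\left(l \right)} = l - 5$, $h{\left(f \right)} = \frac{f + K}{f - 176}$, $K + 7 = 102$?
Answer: $\frac{109325666}{796995} \approx 137.17$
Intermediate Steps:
$K = 95$ ($K = -7 + 102 = 95$)
$h{\left(f \right)} = \frac{95 + f}{-176 + f}$ ($h{\left(f \right)} = \frac{f + 95}{f - 176} = \frac{95 + f}{-176 + f}$)
$j{\left(l \right)} = -5 + l$ ($j{\left(l \right)} = l - 5 = -5 + l$)
$- \frac{9156}{h{\left(172 \right)}} + \frac{j{\left(175 \right)}}{44775} = - \frac{9156}{\frac{1}{-176 + 172} \left(95 + 172\right)} + \frac{-5 + 175}{44775} = - \frac{9156}{\frac{1}{-4} \cdot 267} + 170 \cdot \frac{1}{44775} = - \frac{9156}{\left(- \frac{1}{4}\right) 267} + \frac{34}{8955} = - \frac{9156}{- \frac{267}{4}} + \frac{34}{8955} = \left(-9156\right) \left(- \frac{4}{267}\right) + \frac{34}{8955} = \frac{12208}{89} + \frac{34}{8955} = \frac{109325666}{796995}$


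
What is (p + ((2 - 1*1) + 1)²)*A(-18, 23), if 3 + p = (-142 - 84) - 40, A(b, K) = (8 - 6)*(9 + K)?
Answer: -16960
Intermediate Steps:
A(b, K) = 18 + 2*K (A(b, K) = 2*(9 + K) = 18 + 2*K)
p = -269 (p = -3 + ((-142 - 84) - 40) = -3 + (-226 - 40) = -3 - 266 = -269)
(p + ((2 - 1*1) + 1)²)*A(-18, 23) = (-269 + ((2 - 1*1) + 1)²)*(18 + 2*23) = (-269 + ((2 - 1) + 1)²)*(18 + 46) = (-269 + (1 + 1)²)*64 = (-269 + 2²)*64 = (-269 + 4)*64 = -265*64 = -16960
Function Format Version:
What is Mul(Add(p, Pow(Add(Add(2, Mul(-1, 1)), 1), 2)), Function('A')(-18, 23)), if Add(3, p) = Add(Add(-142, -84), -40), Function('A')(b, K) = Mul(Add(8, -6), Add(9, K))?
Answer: -16960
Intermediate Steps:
Function('A')(b, K) = Add(18, Mul(2, K)) (Function('A')(b, K) = Mul(2, Add(9, K)) = Add(18, Mul(2, K)))
p = -269 (p = Add(-3, Add(Add(-142, -84), -40)) = Add(-3, Add(-226, -40)) = Add(-3, -266) = -269)
Mul(Add(p, Pow(Add(Add(2, Mul(-1, 1)), 1), 2)), Function('A')(-18, 23)) = Mul(Add(-269, Pow(Add(Add(2, Mul(-1, 1)), 1), 2)), Add(18, Mul(2, 23))) = Mul(Add(-269, Pow(Add(Add(2, -1), 1), 2)), Add(18, 46)) = Mul(Add(-269, Pow(Add(1, 1), 2)), 64) = Mul(Add(-269, Pow(2, 2)), 64) = Mul(Add(-269, 4), 64) = Mul(-265, 64) = -16960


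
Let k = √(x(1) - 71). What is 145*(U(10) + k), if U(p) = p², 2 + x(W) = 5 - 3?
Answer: 14500 + 145*I*√71 ≈ 14500.0 + 1221.8*I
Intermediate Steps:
x(W) = 0 (x(W) = -2 + (5 - 3) = -2 + 2 = 0)
k = I*√71 (k = √(0 - 71) = √(-71) = I*√71 ≈ 8.4261*I)
145*(U(10) + k) = 145*(10² + I*√71) = 145*(100 + I*√71) = 14500 + 145*I*√71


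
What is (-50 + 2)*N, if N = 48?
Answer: -2304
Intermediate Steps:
(-50 + 2)*N = (-50 + 2)*48 = -48*48 = -2304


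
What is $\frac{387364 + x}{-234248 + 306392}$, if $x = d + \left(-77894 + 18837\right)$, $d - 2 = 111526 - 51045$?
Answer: $\frac{194395}{36072} \approx 5.3891$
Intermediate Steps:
$d = 60483$ ($d = 2 + \left(111526 - 51045\right) = 2 + 60481 = 60483$)
$x = 1426$ ($x = 60483 + \left(-77894 + 18837\right) = 60483 - 59057 = 1426$)
$\frac{387364 + x}{-234248 + 306392} = \frac{387364 + 1426}{-234248 + 306392} = \frac{388790}{72144} = 388790 \cdot \frac{1}{72144} = \frac{194395}{36072}$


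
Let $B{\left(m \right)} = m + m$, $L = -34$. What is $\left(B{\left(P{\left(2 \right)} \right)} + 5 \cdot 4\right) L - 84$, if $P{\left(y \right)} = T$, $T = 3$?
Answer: $-968$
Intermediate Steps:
$P{\left(y \right)} = 3$
$B{\left(m \right)} = 2 m$
$\left(B{\left(P{\left(2 \right)} \right)} + 5 \cdot 4\right) L - 84 = \left(2 \cdot 3 + 5 \cdot 4\right) \left(-34\right) - 84 = \left(6 + 20\right) \left(-34\right) - 84 = 26 \left(-34\right) - 84 = -884 - 84 = -968$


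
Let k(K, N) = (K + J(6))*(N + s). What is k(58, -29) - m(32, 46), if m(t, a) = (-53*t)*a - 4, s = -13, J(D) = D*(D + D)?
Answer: 72560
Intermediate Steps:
J(D) = 2*D² (J(D) = D*(2*D) = 2*D²)
k(K, N) = (-13 + N)*(72 + K) (k(K, N) = (K + 2*6²)*(N - 13) = (K + 2*36)*(-13 + N) = (K + 72)*(-13 + N) = (72 + K)*(-13 + N) = (-13 + N)*(72 + K))
m(t, a) = -4 - 53*a*t (m(t, a) = -53*a*t - 4 = -4 - 53*a*t)
k(58, -29) - m(32, 46) = (-936 - 13*58 + 72*(-29) + 58*(-29)) - (-4 - 53*46*32) = (-936 - 754 - 2088 - 1682) - (-4 - 78016) = -5460 - 1*(-78020) = -5460 + 78020 = 72560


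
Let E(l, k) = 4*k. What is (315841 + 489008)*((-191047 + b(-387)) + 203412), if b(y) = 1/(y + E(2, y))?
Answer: 6419012567542/645 ≈ 9.9520e+9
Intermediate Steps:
b(y) = 1/(5*y) (b(y) = 1/(y + 4*y) = 1/(5*y))
(315841 + 489008)*((-191047 + b(-387)) + 203412) = (315841 + 489008)*((-191047 + (1/5)/(-387)) + 203412) = 804849*((-191047 + (1/5)*(-1/387)) + 203412) = 804849*((-191047 - 1/1935) + 203412) = 804849*(-369675946/1935 + 203412) = 804849*(23926274/1935) = 6419012567542/645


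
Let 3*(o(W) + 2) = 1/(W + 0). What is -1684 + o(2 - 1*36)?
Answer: -171973/102 ≈ -1686.0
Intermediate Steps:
o(W) = -2 + 1/(3*W) (o(W) = -2 + 1/(3*(W + 0)) = -2 + 1/(3*W))
-1684 + o(2 - 1*36) = -1684 + (-2 + 1/(3*(2 - 1*36))) = -1684 + (-2 + 1/(3*(2 - 36))) = -1684 + (-2 + (⅓)/(-34)) = -1684 + (-2 + (⅓)*(-1/34)) = -1684 + (-2 - 1/102) = -1684 - 205/102 = -171973/102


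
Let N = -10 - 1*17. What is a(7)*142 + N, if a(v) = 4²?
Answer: 2245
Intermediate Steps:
a(v) = 16
N = -27 (N = -10 - 17 = -27)
a(7)*142 + N = 16*142 - 27 = 2272 - 27 = 2245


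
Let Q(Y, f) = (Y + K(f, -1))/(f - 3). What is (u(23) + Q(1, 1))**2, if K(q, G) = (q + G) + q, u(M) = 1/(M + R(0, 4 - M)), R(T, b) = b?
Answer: 9/16 ≈ 0.56250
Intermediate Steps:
u(M) = 1/4 (u(M) = 1/(M + (4 - M)) = 1/4)
K(q, G) = G + 2*q (K(q, G) = (G + q) + q = G + 2*q)
Q(Y, f) = (-1 + Y + 2*f)/(-3 + f) (Q(Y, f) = (Y + (-1 + 2*f))/(f - 3) = (-1 + Y + 2*f)/(-3 + f))
(u(23) + Q(1, 1))**2 = (1/4 + (-1 + 1 + 2*1)/(-3 + 1))**2 = (1/4 + (-1 + 1 + 2)/(-2))**2 = (1/4 - 1/2*2)**2 = (1/4 - 1)**2 = (-3/4)**2 = 9/16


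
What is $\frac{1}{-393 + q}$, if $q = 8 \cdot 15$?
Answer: $- \frac{1}{273} \approx -0.003663$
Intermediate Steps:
$q = 120$
$\frac{1}{-393 + q} = \frac{1}{-393 + 120} = \frac{1}{-273} = - \frac{1}{273}$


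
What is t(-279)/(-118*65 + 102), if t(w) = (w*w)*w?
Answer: 21717639/7568 ≈ 2869.7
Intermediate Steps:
t(w) = w³ (t(w) = w²*w = w³)
t(-279)/(-118*65 + 102) = (-279)³/(-118*65 + 102) = -21717639/(-7670 + 102) = -21717639/(-7568) = -21717639*(-1/7568) = 21717639/7568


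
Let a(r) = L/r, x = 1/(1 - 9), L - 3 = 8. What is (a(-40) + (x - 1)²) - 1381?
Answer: -441603/320 ≈ -1380.0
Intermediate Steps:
L = 11 (L = 3 + 8 = 11)
x = -⅛ (x = 1/(-8) = -⅛ ≈ -0.12500)
a(r) = 11/r
(a(-40) + (x - 1)²) - 1381 = (11/(-40) + (-⅛ - 1)²) - 1381 = (11*(-1/40) + (-9/8)²) - 1381 = (-11/40 + 81/64) - 1381 = 317/320 - 1381 = -441603/320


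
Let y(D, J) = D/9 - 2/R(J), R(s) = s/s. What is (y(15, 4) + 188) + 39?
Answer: 680/3 ≈ 226.67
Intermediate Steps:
R(s) = 1
y(D, J) = -2 + D/9 (y(D, J) = D/9 - 2/1 = D*(1/9) - 2*1 = D/9 - 2 = -2 + D/9)
(y(15, 4) + 188) + 39 = ((-2 + (1/9)*15) + 188) + 39 = ((-2 + 5/3) + 188) + 39 = (-1/3 + 188) + 39 = 563/3 + 39 = 680/3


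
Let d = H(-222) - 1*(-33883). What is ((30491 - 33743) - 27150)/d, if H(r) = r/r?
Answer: -15201/16942 ≈ -0.89724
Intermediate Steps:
H(r) = 1
d = 33884 (d = 1 - 1*(-33883) = 1 + 33883 = 33884)
((30491 - 33743) - 27150)/d = ((30491 - 33743) - 27150)/33884 = (-3252 - 27150)*(1/33884) = -30402*1/33884 = -15201/16942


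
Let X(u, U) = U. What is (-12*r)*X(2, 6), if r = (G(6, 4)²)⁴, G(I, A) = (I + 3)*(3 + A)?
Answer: -17867216179261512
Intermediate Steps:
G(I, A) = (3 + A)*(3 + I) (G(I, A) = (3 + I)*(3 + A) = (3 + A)*(3 + I))
r = 248155780267521 (r = ((9 + 3*4 + 3*6 + 4*6)²)⁴ = ((9 + 12 + 18 + 24)²)⁴ = (63²)⁴ = 3969⁴ = 248155780267521)
(-12*r)*X(2, 6) = -12*248155780267521*6 = -2977869363210252*6 = -17867216179261512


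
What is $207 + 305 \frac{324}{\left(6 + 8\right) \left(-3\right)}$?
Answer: $- \frac{15021}{7} \approx -2145.9$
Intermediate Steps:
$207 + 305 \frac{324}{\left(6 + 8\right) \left(-3\right)} = 207 + 305 \frac{324}{14 \left(-3\right)} = 207 + 305 \frac{324}{-42} = 207 + 305 \cdot 324 \left(- \frac{1}{42}\right) = 207 + 305 \left(- \frac{54}{7}\right) = 207 - \frac{16470}{7} = - \frac{15021}{7}$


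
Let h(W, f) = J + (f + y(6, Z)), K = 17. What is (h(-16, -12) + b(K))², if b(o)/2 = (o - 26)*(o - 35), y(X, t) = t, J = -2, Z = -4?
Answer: 93636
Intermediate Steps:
h(W, f) = -6 + f (h(W, f) = -2 + (f - 4) = -2 + (-4 + f) = -6 + f)
b(o) = 2*(-35 + o)*(-26 + o) (b(o) = 2*((o - 26)*(o - 35)) = 2*((-26 + o)*(-35 + o)) = 2*((-35 + o)*(-26 + o)) = 2*(-35 + o)*(-26 + o))
(h(-16, -12) + b(K))² = ((-6 - 12) + (1820 - 122*17 + 2*17²))² = (-18 + (1820 - 2074 + 2*289))² = (-18 + (1820 - 2074 + 578))² = (-18 + 324)² = 306² = 93636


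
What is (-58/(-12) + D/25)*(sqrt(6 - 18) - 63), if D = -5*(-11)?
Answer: -4431/10 + 211*I*sqrt(3)/15 ≈ -443.1 + 24.364*I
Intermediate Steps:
D = 55
(-58/(-12) + D/25)*(sqrt(6 - 18) - 63) = (-58/(-12) + 55/25)*(sqrt(6 - 18) - 63) = (-58*(-1/12) + 55*(1/25))*(sqrt(-12) - 63) = (29/6 + 11/5)*(2*I*sqrt(3) - 63) = 211*(-63 + 2*I*sqrt(3))/30 = -4431/10 + 211*I*sqrt(3)/15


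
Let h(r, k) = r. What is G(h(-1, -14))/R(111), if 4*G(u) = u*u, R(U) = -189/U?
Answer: -37/252 ≈ -0.14683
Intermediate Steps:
G(u) = u**2/4 (G(u) = (u*u)/4 = u**2/4)
G(h(-1, -14))/R(111) = ((1/4)*(-1)**2)/((-189/111)) = ((1/4)*1)/((-189*1/111)) = 1/(4*(-63/37)) = (1/4)*(-37/63) = -37/252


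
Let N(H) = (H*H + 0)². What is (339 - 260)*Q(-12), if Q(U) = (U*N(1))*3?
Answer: -2844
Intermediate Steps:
N(H) = H⁴ (N(H) = (H² + 0)² = (H²)² = H⁴)
Q(U) = 3*U (Q(U) = (U*1⁴)*3 = (U*1)*3 = U*3 = 3*U)
(339 - 260)*Q(-12) = (339 - 260)*(3*(-12)) = 79*(-36) = -2844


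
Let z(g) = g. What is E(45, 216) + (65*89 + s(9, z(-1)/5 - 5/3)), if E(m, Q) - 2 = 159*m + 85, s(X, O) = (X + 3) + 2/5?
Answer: 65197/5 ≈ 13039.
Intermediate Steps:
s(X, O) = 17/5 + X (s(X, O) = (3 + X) + 2*(⅕) = (3 + X) + ⅖ = 17/5 + X)
E(m, Q) = 87 + 159*m (E(m, Q) = 2 + (159*m + 85) = 2 + (85 + 159*m) = 87 + 159*m)
E(45, 216) + (65*89 + s(9, z(-1)/5 - 5/3)) = (87 + 159*45) + (65*89 + (17/5 + 9)) = (87 + 7155) + (5785 + 62/5) = 7242 + 28987/5 = 65197/5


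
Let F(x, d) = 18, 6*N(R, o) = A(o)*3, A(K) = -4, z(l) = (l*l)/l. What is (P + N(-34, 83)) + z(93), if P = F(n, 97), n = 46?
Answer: 109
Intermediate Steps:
z(l) = l (z(l) = l**2/l = l)
N(R, o) = -2 (N(R, o) = (-4*3)/6 = (1/6)*(-12) = -2)
P = 18
(P + N(-34, 83)) + z(93) = (18 - 2) + 93 = 16 + 93 = 109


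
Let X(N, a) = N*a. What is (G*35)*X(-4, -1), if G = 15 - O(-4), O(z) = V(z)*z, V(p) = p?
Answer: -140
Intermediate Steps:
O(z) = z² (O(z) = z*z = z²)
G = -1 (G = 15 - 1*(-4)² = 15 - 1*16 = 15 - 16 = -1)
(G*35)*X(-4, -1) = (-1*35)*(-4*(-1)) = -35*4 = -140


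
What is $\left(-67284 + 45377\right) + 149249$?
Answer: $127342$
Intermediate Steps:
$\left(-67284 + 45377\right) + 149249 = -21907 + 149249 = 127342$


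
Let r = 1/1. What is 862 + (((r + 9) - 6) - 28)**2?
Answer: 1438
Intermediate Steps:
r = 1 (r = 1*1 = 1)
862 + (((r + 9) - 6) - 28)**2 = 862 + (((1 + 9) - 6) - 28)**2 = 862 + ((10 - 6) - 28)**2 = 862 + (4 - 28)**2 = 862 + (-24)**2 = 862 + 576 = 1438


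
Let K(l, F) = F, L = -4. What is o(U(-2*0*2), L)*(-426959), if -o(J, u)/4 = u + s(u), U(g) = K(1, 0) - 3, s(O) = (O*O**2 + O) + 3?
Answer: -117840684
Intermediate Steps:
s(O) = 3 + O + O**3 (s(O) = (O**3 + O) + 3 = (O + O**3) + 3 = 3 + O + O**3)
U(g) = -3 (U(g) = 0 - 3 = -3)
o(J, u) = -12 - 8*u - 4*u**3 (o(J, u) = -4*(u + (3 + u + u**3)) = -4*(3 + u**3 + 2*u) = -12 - 8*u - 4*u**3)
o(U(-2*0*2), L)*(-426959) = (-12 - 8*(-4) - 4*(-4)**3)*(-426959) = (-12 + 32 - 4*(-64))*(-426959) = (-12 + 32 + 256)*(-426959) = 276*(-426959) = -117840684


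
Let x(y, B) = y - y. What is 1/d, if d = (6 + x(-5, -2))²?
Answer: 1/36 ≈ 0.027778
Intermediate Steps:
x(y, B) = 0
d = 36 (d = (6 + 0)² = 6² = 36)
1/d = 1/36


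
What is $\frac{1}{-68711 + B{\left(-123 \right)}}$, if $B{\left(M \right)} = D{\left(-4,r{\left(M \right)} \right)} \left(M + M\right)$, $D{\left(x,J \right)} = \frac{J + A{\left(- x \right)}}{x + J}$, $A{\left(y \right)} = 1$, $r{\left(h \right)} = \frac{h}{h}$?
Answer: $- \frac{1}{68547} \approx -1.4589 \cdot 10^{-5}$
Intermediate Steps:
$r{\left(h \right)} = 1$
$D{\left(x,J \right)} = \frac{1 + J}{J + x}$ ($D{\left(x,J \right)} = \frac{J + 1}{x + J} = \frac{1 + J}{J + x}$)
$B{\left(M \right)} = - \frac{4 M}{3}$ ($B{\left(M \right)} = \frac{1 + 1}{1 - 4} \left(M + M\right) = \frac{1}{-3} \cdot 2 \cdot 2 M = \left(- \frac{1}{3}\right) 2 \cdot 2 M = - \frac{2 \cdot 2 M}{3} = - \frac{4 M}{3}$)
$\frac{1}{-68711 + B{\left(-123 \right)}} = \frac{1}{-68711 - -164} = \frac{1}{-68711 + 164} = \frac{1}{-68547} = - \frac{1}{68547}$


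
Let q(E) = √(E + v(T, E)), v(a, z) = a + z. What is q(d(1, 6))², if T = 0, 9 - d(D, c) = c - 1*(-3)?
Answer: 0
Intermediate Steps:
d(D, c) = 6 - c (d(D, c) = 9 - (c - 1*(-3)) = 9 - (c + 3) = 9 - (3 + c) = 9 + (-3 - c) = 6 - c)
q(E) = √2*√E (q(E) = √(E + (0 + E)) = √(E + E) = √(2*E) = √2*√E)
q(d(1, 6))² = (√2*√(6 - 1*6))² = (√2*√(6 - 6))² = (√2*√0)² = (√2*0)² = 0² = 0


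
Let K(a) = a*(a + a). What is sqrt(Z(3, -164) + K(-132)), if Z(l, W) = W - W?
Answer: 132*sqrt(2) ≈ 186.68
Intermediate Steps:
Z(l, W) = 0
K(a) = 2*a**2 (K(a) = a*(2*a) = 2*a**2)
sqrt(Z(3, -164) + K(-132)) = sqrt(0 + 2*(-132)**2) = sqrt(0 + 2*17424) = sqrt(0 + 34848) = sqrt(34848) = 132*sqrt(2)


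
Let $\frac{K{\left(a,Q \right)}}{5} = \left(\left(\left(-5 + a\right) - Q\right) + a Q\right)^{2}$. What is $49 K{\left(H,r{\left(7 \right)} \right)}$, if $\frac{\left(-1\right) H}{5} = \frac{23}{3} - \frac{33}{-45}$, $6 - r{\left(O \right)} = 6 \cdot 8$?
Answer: $758049845$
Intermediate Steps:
$r{\left(O \right)} = -42$ ($r{\left(O \right)} = 6 - 6 \cdot 8 = 6 - 48 = -42$)
$H = -42$ ($H = - 5 \left(\frac{23}{3} - \frac{33}{-45}\right) = - 5 \left(23 \cdot \frac{1}{3} - - \frac{11}{15}\right) = - 5 \left(\frac{23}{3} + \frac{11}{15}\right) = \left(-5\right) \frac{42}{5} = -42$)
$K{\left(a,Q \right)} = 5 \left(-5 + a - Q + Q a\right)^{2}$ ($K{\left(a,Q \right)} = 5 \left(\left(\left(-5 + a\right) - Q\right) + a Q\right)^{2} = 5 \left(\left(-5 + a - Q\right) + Q a\right)^{2} = 5 \left(-5 + a - Q + Q a\right)^{2}$)
$49 K{\left(H,r{\left(7 \right)} \right)} = 49 \cdot 5 \left(-5 - 42 - -42 - -1764\right)^{2} = 49 \cdot 5 \left(-5 - 42 + 42 + 1764\right)^{2} = 49 \cdot 5 \cdot 1759^{2} = 49 \cdot 5 \cdot 3094081 = 49 \cdot 15470405 = 758049845$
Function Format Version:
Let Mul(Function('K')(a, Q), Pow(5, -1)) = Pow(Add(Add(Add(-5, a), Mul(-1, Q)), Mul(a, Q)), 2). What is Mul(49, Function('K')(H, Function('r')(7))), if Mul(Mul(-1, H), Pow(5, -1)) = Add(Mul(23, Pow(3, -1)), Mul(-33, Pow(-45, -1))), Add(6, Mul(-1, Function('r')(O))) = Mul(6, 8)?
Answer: 758049845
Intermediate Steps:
Function('r')(O) = -42 (Function('r')(O) = Add(6, Mul(-1, Mul(6, 8))) = Add(6, Mul(-1, 48)) = Add(6, -48) = -42)
H = -42 (H = Mul(-5, Add(Mul(23, Pow(3, -1)), Mul(-33, Pow(-45, -1)))) = Mul(-5, Add(Mul(23, Rational(1, 3)), Mul(-33, Rational(-1, 45)))) = Mul(-5, Add(Rational(23, 3), Rational(11, 15))) = Mul(-5, Rational(42, 5)) = -42)
Function('K')(a, Q) = Mul(5, Pow(Add(-5, a, Mul(-1, Q), Mul(Q, a)), 2)) (Function('K')(a, Q) = Mul(5, Pow(Add(Add(Add(-5, a), Mul(-1, Q)), Mul(a, Q)), 2)) = Mul(5, Pow(Add(Add(-5, a, Mul(-1, Q)), Mul(Q, a)), 2)) = Mul(5, Pow(Add(-5, a, Mul(-1, Q), Mul(Q, a)), 2)))
Mul(49, Function('K')(H, Function('r')(7))) = Mul(49, Mul(5, Pow(Add(-5, -42, Mul(-1, -42), Mul(-42, -42)), 2))) = Mul(49, Mul(5, Pow(Add(-5, -42, 42, 1764), 2))) = Mul(49, Mul(5, Pow(1759, 2))) = Mul(49, Mul(5, 3094081)) = Mul(49, 15470405) = 758049845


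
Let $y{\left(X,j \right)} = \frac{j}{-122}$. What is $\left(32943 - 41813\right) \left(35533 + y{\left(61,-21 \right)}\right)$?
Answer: $- \frac{19225933445}{61} \approx -3.1518 \cdot 10^{8}$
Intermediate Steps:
$y{\left(X,j \right)} = - \frac{j}{122}$ ($y{\left(X,j \right)} = j \left(- \frac{1}{122}\right) = - \frac{j}{122}$)
$\left(32943 - 41813\right) \left(35533 + y{\left(61,-21 \right)}\right) = \left(32943 - 41813\right) \left(35533 - - \frac{21}{122}\right) = - 8870 \left(35533 + \frac{21}{122}\right) = \left(-8870\right) \frac{4335047}{122} = - \frac{19225933445}{61}$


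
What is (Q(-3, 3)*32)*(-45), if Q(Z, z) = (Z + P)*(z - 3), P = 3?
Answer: 0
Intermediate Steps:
Q(Z, z) = (-3 + z)*(3 + Z) (Q(Z, z) = (Z + 3)*(z - 3) = (3 + Z)*(-3 + z) = (-3 + z)*(3 + Z))
(Q(-3, 3)*32)*(-45) = ((-9 - 3*(-3) + 3*3 - 3*3)*32)*(-45) = ((-9 + 9 + 9 - 9)*32)*(-45) = (0*32)*(-45) = 0*(-45) = 0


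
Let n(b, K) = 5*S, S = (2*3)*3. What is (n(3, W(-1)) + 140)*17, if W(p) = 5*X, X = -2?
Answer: 3910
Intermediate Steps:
S = 18 (S = 6*3 = 18)
W(p) = -10 (W(p) = 5*(-2) = -10)
n(b, K) = 90 (n(b, K) = 5*18 = 90)
(n(3, W(-1)) + 140)*17 = (90 + 140)*17 = 230*17 = 3910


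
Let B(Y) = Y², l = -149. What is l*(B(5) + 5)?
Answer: -4470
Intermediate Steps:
l*(B(5) + 5) = -149*(5² + 5) = -149*(25 + 5) = -149*30 = -4470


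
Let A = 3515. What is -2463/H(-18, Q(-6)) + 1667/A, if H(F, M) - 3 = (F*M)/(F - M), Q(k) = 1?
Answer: -10957762/17575 ≈ -623.49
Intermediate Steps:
H(F, M) = 3 + F*M/(F - M) (H(F, M) = 3 + (F*M)/(F - M) = 3 + F*M/(F - M))
-2463/H(-18, Q(-6)) + 1667/A = -2463*(-18 - 1*1)/(-3*1 + 3*(-18) - 18*1) + 1667/3515 = -2463*(-18 - 1)/(-3 - 54 - 18) + 1667*(1/3515) = -2463/(-75/(-19)) + 1667/3515 = -2463/((-1/19*(-75))) + 1667/3515 = -2463/75/19 + 1667/3515 = -2463*19/75 + 1667/3515 = -15599/25 + 1667/3515 = -10957762/17575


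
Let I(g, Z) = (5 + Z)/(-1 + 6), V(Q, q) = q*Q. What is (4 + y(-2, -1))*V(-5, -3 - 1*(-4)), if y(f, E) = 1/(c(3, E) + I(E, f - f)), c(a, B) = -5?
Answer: -75/4 ≈ -18.750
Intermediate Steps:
V(Q, q) = Q*q
I(g, Z) = 1 + Z/5 (I(g, Z) = (5 + Z)/5 = (5 + Z)*(⅕) = 1 + Z/5)
y(f, E) = -¼ (y(f, E) = 1/(-5 + (1 + (f - f)/5)) = 1/(-5 + (1 + (⅕)*0)) = 1/(-5 + (1 + 0)) = 1/(-5 + 1) = 1/(-4) = -¼)
(4 + y(-2, -1))*V(-5, -3 - 1*(-4)) = (4 - ¼)*(-5*(-3 - 1*(-4))) = 15*(-5*(-3 + 4))/4 = 15*(-5*1)/4 = (15/4)*(-5) = -75/4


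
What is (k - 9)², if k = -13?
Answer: 484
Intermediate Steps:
(k - 9)² = (-13 - 9)² = (-22)² = 484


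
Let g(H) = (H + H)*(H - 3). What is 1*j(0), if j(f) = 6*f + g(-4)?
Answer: 56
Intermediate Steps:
g(H) = 2*H*(-3 + H) (g(H) = (2*H)*(-3 + H) = 2*H*(-3 + H))
j(f) = 56 + 6*f (j(f) = 6*f + 2*(-4)*(-3 - 4) = 6*f + 2*(-4)*(-7) = 6*f + 56 = 56 + 6*f)
1*j(0) = 1*(56 + 6*0) = 1*(56 + 0) = 1*56 = 56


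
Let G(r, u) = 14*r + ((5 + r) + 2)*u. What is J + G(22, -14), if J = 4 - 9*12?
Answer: -202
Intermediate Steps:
G(r, u) = 14*r + u*(7 + r) (G(r, u) = 14*r + (7 + r)*u = 14*r + u*(7 + r))
J = -104 (J = 4 - 108 = -104)
J + G(22, -14) = -104 + (7*(-14) + 14*22 + 22*(-14)) = -104 + (-98 + 308 - 308) = -104 - 98 = -202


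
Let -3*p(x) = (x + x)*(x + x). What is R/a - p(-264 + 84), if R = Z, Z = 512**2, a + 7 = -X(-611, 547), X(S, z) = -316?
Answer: 13610944/309 ≈ 44048.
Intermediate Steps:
p(x) = -4*x**2/3 (p(x) = -(x + x)*(x + x)/3 = -2*x*2*x/3 = -4*x**2/3)
a = 309 (a = -7 - 1*(-316) = -7 + 316 = 309)
Z = 262144
R = 262144
R/a - p(-264 + 84) = 262144/309 - (-4)*(-264 + 84)**2/3 = 262144*(1/309) - (-4)*(-180)**2/3 = 262144/309 - (-4)*32400/3 = 262144/309 - 1*(-43200) = 262144/309 + 43200 = 13610944/309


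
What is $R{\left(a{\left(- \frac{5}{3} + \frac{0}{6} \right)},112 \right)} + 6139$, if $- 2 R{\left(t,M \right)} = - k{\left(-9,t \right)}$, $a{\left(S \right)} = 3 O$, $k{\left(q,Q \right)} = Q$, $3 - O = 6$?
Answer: $\frac{12269}{2} \approx 6134.5$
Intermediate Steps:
$O = -3$ ($O = 3 - 6 = -3$)
$a{\left(S \right)} = -9$ ($a{\left(S \right)} = 3 \left(-3\right) = -9$)
$R{\left(t,M \right)} = \frac{t}{2}$ ($R{\left(t,M \right)} = - \frac{\left(-1\right) t}{2} = \frac{t}{2}$)
$R{\left(a{\left(- \frac{5}{3} + \frac{0}{6} \right)},112 \right)} + 6139 = \frac{1}{2} \left(-9\right) + 6139 = - \frac{9}{2} + 6139 = \frac{12269}{2}$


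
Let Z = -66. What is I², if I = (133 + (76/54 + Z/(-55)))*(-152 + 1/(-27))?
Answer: 225902312822209/531441 ≈ 4.2508e+8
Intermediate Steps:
I = -15030047/729 (I = (133 + (76/54 - 66/(-55)))*(-152 + 1/(-27)) = (133 + (76*(1/54) - 66*(-1/55)))*(-152 - 1/27) = (133 + (38/27 + 6/5))*(-4105/27) = (133 + 352/135)*(-4105/27) = (18307/135)*(-4105/27) = -15030047/729 ≈ -20617.)
I² = (-15030047/729)² = 225902312822209/531441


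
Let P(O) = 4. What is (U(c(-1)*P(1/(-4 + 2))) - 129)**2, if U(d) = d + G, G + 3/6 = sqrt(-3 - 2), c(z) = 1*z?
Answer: 71269/4 - 267*I*sqrt(5) ≈ 17817.0 - 597.03*I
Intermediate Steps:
c(z) = z
G = -1/2 + I*sqrt(5) (G = -1/2 + sqrt(-3 - 2) = -1/2 + sqrt(-5) = -1/2 + I*sqrt(5) ≈ -0.5 + 2.2361*I)
U(d) = -1/2 + d + I*sqrt(5) (U(d) = d + (-1/2 + I*sqrt(5)) = -1/2 + d + I*sqrt(5))
(U(c(-1)*P(1/(-4 + 2))) - 129)**2 = ((-1/2 - 1*4 + I*sqrt(5)) - 129)**2 = ((-1/2 - 4 + I*sqrt(5)) - 129)**2 = ((-9/2 + I*sqrt(5)) - 129)**2 = (-267/2 + I*sqrt(5))**2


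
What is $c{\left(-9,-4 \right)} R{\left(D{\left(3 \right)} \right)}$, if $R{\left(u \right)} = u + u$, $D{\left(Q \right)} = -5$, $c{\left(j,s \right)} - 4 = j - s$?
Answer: $10$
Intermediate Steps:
$c{\left(j,s \right)} = 4 + j - s$ ($c{\left(j,s \right)} = 4 + \left(j - s\right) = 4 + j - s$)
$R{\left(u \right)} = 2 u$
$c{\left(-9,-4 \right)} R{\left(D{\left(3 \right)} \right)} = \left(4 - 9 - -4\right) 2 \left(-5\right) = \left(4 - 9 + 4\right) \left(-10\right) = \left(-1\right) \left(-10\right) = 10$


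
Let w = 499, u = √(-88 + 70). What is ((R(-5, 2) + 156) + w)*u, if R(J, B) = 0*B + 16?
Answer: 2013*I*√2 ≈ 2846.8*I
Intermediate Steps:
R(J, B) = 16 (R(J, B) = 0 + 16 = 16)
u = 3*I*√2 (u = √(-18) = 3*I*√2 ≈ 4.2426*I)
((R(-5, 2) + 156) + w)*u = ((16 + 156) + 499)*(3*I*√2) = (172 + 499)*(3*I*√2) = 671*(3*I*√2) = 2013*I*√2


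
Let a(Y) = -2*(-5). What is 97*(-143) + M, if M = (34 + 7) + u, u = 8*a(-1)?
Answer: -13750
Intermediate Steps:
a(Y) = 10
u = 80 (u = 8*10 = 80)
M = 121 (M = (34 + 7) + 80 = 41 + 80 = 121)
97*(-143) + M = 97*(-143) + 121 = -13871 + 121 = -13750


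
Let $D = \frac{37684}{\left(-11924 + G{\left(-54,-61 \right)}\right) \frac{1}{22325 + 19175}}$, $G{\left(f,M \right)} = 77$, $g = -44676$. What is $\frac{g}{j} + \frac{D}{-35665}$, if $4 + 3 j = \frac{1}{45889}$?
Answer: $\frac{57755081972667188}{1723472357145} \approx 33511.0$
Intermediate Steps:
$j = - \frac{61185}{45889}$ ($j = - \frac{4}{3} + \frac{1}{3 \cdot 45889} = - \frac{4}{3} + \frac{1}{3} \cdot \frac{1}{45889} = - \frac{4}{3} + \frac{1}{137667} = - \frac{61185}{45889} \approx -1.3333$)
$D = - \frac{1563886000}{11847}$ ($D = \frac{37684}{\left(-11924 + 77\right) \frac{1}{22325 + 19175}} = \frac{37684}{\left(-11847\right) \frac{1}{41500}} = \frac{37684}{- \frac{11847}{41500}} = 37684 \left(- \frac{41500}{11847}\right) = - \frac{1563886000}{11847} \approx -1.3201 \cdot 10^{5}$)
$\frac{g}{j} + \frac{D}{-35665} = - \frac{44676}{- \frac{61185}{45889}} - \frac{1563886000}{11847 \left(-35665\right)} = \left(-44676\right) \left(- \frac{45889}{61185}\right) - - \frac{312777200}{84504651} = \frac{683378988}{20395} + \frac{312777200}{84504651} = \frac{57755081972667188}{1723472357145}$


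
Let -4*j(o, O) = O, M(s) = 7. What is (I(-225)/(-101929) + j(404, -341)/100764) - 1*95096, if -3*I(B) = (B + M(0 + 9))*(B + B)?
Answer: -3906824789713315/41083095024 ≈ -95096.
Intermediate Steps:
j(o, O) = -O/4
I(B) = -2*B*(7 + B)/3 (I(B) = -(B + 7)*(B + B)/3 = -(7 + B)*2*B/3 = -2*B*(7 + B)/3)
(I(-225)/(-101929) + j(404, -341)/100764) - 1*95096 = (-⅔*(-225)*(7 - 225)/(-101929) - ¼*(-341)/100764) - 1*95096 = (-⅔*(-225)*(-218)*(-1/101929) + (341/4)*(1/100764)) - 95096 = (-32700*(-1/101929) + 341/403056) - 95096 = (32700/101929 + 341/403056) - 95096 = 13214688989/41083095024 - 95096 = -3906824789713315/41083095024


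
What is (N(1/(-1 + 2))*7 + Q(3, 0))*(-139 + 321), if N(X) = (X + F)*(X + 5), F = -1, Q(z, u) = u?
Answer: 0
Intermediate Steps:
N(X) = (-1 + X)*(5 + X) (N(X) = (X - 1)*(X + 5) = (-1 + X)*(5 + X))
(N(1/(-1 + 2))*7 + Q(3, 0))*(-139 + 321) = ((-5 + (1/(-1 + 2))**2 + 4/(-1 + 2))*7 + 0)*(-139 + 321) = ((-5 + (1/1)**2 + 4/1)*7 + 0)*182 = ((-5 + 1**2 + 4*1)*7 + 0)*182 = ((-5 + 1 + 4)*7 + 0)*182 = (0*7 + 0)*182 = (0 + 0)*182 = 0*182 = 0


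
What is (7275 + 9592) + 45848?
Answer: 62715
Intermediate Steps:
(7275 + 9592) + 45848 = 16867 + 45848 = 62715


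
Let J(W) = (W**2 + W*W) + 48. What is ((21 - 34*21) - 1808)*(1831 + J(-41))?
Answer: -13107741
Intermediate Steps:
J(W) = 48 + 2*W**2 (J(W) = (W**2 + W**2) + 48 = 2*W**2 + 48 = 48 + 2*W**2)
((21 - 34*21) - 1808)*(1831 + J(-41)) = ((21 - 34*21) - 1808)*(1831 + (48 + 2*(-41)**2)) = ((21 - 714) - 1808)*(1831 + (48 + 2*1681)) = (-693 - 1808)*(1831 + (48 + 3362)) = -2501*(1831 + 3410) = -2501*5241 = -13107741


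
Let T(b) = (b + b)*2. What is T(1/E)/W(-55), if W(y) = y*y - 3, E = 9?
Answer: 2/13599 ≈ 0.00014707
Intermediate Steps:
T(b) = 4*b (T(b) = (2*b)*2 = 4*b)
W(y) = -3 + y² (W(y) = y² - 3 = -3 + y²)
T(1/E)/W(-55) = (4/9)/(-3 + (-55)²) = (4*(⅑))/(-3 + 3025) = (4/9)/3022 = (4/9)*(1/3022) = 2/13599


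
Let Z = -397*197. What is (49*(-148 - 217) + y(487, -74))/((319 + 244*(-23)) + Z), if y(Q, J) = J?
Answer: 17959/83502 ≈ 0.21507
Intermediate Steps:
Z = -78209
(49*(-148 - 217) + y(487, -74))/((319 + 244*(-23)) + Z) = (49*(-148 - 217) - 74)/((319 + 244*(-23)) - 78209) = (49*(-365) - 74)/((319 - 5612) - 78209) = (-17885 - 74)/(-5293 - 78209) = -17959/(-83502) = -17959*(-1/83502) = 17959/83502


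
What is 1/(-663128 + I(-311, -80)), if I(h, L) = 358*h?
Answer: -1/774466 ≈ -1.2912e-6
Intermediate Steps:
1/(-663128 + I(-311, -80)) = 1/(-663128 + 358*(-311)) = 1/(-663128 - 111338) = 1/(-774466) = -1/774466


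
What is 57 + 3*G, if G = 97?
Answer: 348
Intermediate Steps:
57 + 3*G = 57 + 3*97 = 57 + 291 = 348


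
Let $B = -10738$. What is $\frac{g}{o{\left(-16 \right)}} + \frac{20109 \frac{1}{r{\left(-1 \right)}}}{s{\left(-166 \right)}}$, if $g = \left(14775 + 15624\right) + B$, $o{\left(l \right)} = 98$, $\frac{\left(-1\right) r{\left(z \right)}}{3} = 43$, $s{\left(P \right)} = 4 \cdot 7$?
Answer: $\frac{1643925}{8428} \approx 195.06$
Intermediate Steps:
$s{\left(P \right)} = 28$
$r{\left(z \right)} = -129$ ($r{\left(z \right)} = \left(-3\right) 43 = -129$)
$g = 19661$ ($g = \left(14775 + 15624\right) - 10738 = 30399 - 10738 = 19661$)
$\frac{g}{o{\left(-16 \right)}} + \frac{20109 \frac{1}{r{\left(-1 \right)}}}{s{\left(-166 \right)}} = \frac{19661}{98} + \frac{20109 \frac{1}{-129}}{28} = 19661 \cdot \frac{1}{98} + 20109 \left(- \frac{1}{129}\right) \frac{1}{28} = \frac{19661}{98} - \frac{6703}{1204} = \frac{1643925}{8428}$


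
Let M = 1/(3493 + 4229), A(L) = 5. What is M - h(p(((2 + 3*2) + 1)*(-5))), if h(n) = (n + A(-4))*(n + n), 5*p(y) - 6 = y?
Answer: -8432399/193050 ≈ -43.680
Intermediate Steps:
p(y) = 6/5 + y/5
M = 1/7722 ≈ 0.00012950
h(n) = 2*n*(5 + n) (h(n) = (n + 5)*(n + n) = (5 + n)*(2*n) = 2*n*(5 + n))
M - h(p(((2 + 3*2) + 1)*(-5))) = 1/7722 - 2*(6/5 + (((2 + 3*2) + 1)*(-5))/5)*(5 + (6/5 + (((2 + 3*2) + 1)*(-5))/5)) = 1/7722 - 2*(6/5 + (((2 + 6) + 1)*(-5))/5)*(5 + (6/5 + (((2 + 6) + 1)*(-5))/5)) = 1/7722 - 2*(6/5 + ((8 + 1)*(-5))/5)*(5 + (6/5 + ((8 + 1)*(-5))/5)) = 1/7722 - 2*(6/5 + (9*(-5))/5)*(5 + (6/5 + (9*(-5))/5)) = 1/7722 - 2*(6/5 + (⅕)*(-45))*(5 + (6/5 + (⅕)*(-45))) = 1/7722 - 2*(6/5 - 9)*(5 + (6/5 - 9)) = 1/7722 - 2*(-39)*(5 - 39/5)/5 = 1/7722 - 2*(-39)*(-14)/(5*5) = 1/7722 - 1*1092/25 = 1/7722 - 1092/25 = -8432399/193050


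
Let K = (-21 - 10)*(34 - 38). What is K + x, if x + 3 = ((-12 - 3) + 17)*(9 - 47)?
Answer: 45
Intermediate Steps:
K = 124 (K = -31*(-4) = 124)
x = -79 (x = -3 + ((-12 - 3) + 17)*(9 - 47) = -3 + (-15 + 17)*(-38) = -3 + 2*(-38) = -3 - 76 = -79)
K + x = 124 - 79 = 45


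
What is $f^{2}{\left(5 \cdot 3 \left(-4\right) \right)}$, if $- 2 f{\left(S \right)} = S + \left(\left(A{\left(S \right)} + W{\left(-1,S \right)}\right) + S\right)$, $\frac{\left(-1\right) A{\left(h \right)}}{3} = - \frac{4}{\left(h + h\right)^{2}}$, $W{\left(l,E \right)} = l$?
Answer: $\frac{21082749601}{5760000} \approx 3660.2$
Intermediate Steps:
$A{\left(h \right)} = \frac{3}{h^{2}}$ ($A{\left(h \right)} = - 3 \left(- \frac{4}{\left(h + h\right)^{2}}\right) = - 3 \left(- \frac{4}{\left(2 h\right)^{2}}\right) = - 3 \left(- \frac{4}{4 h^{2}}\right) = - 3 \left(- 4 \frac{1}{4 h^{2}}\right) = - 3 \left(- \frac{1}{h^{2}}\right) = \frac{3}{h^{2}}$)
$f{\left(S \right)} = \frac{1}{2} - S - \frac{3}{2 S^{2}}$ ($f{\left(S \right)} = - \frac{S - \left(1 - S - \frac{3}{S^{2}}\right)}{2} = - \frac{S + \left(-1 + S + \frac{3}{S^{2}}\right)}{2} = - \frac{-1 + 2 S + \frac{3}{S^{2}}}{2} = \frac{1}{2} - S - \frac{3}{2 S^{2}}$)
$f^{2}{\left(5 \cdot 3 \left(-4\right) \right)} = \left(\frac{1}{2} - 5 \cdot 3 \left(-4\right) - \frac{3}{2 \cdot 3600}\right)^{2} = \left(\frac{1}{2} - 15 \left(-4\right) - \frac{3}{2 \cdot 3600}\right)^{2} = \left(\frac{1}{2} - -60 - \frac{3}{2 \cdot 3600}\right)^{2} = \left(\frac{1}{2} + 60 - \frac{1}{2400}\right)^{2} = \left(\frac{145199}{2400}\right)^{2} = \frac{21082749601}{5760000}$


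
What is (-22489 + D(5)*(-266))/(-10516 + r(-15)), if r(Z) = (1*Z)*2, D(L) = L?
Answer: 23819/10546 ≈ 2.2586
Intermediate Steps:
r(Z) = 2*Z (r(Z) = Z*2 = 2*Z)
(-22489 + D(5)*(-266))/(-10516 + r(-15)) = (-22489 + 5*(-266))/(-10516 + 2*(-15)) = (-22489 - 1330)/(-10516 - 30) = -23819/(-10546) = -23819*(-1/10546) = 23819/10546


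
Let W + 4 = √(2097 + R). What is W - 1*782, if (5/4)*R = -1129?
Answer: -786 + √29845/5 ≈ -751.45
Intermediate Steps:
R = -4516/5 (R = (⅘)*(-1129) = -4516/5 ≈ -903.20)
W = -4 + √29845/5 (W = -4 + √(2097 - 4516/5) = -4 + √(5969/5) = -4 + √29845/5 ≈ 30.551)
W - 1*782 = (-4 + √29845/5) - 1*782 = (-4 + √29845/5) - 782 = -786 + √29845/5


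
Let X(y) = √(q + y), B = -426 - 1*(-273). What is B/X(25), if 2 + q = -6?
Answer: -9*√17 ≈ -37.108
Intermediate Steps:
q = -8 (q = -2 - 6 = -8)
B = -153 (B = -426 + 273 = -153)
X(y) = √(-8 + y)
B/X(25) = -153/√(-8 + 25) = -153*√17/17 = -9*√17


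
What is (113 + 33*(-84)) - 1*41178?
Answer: -43837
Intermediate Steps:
(113 + 33*(-84)) - 1*41178 = (113 - 2772) - 41178 = -2659 - 41178 = -43837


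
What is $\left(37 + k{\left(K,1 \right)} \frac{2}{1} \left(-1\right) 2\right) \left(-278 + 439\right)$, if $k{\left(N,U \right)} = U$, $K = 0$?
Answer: $5313$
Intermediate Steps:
$\left(37 + k{\left(K,1 \right)} \frac{2}{1} \left(-1\right) 2\right) \left(-278 + 439\right) = \left(37 + 1 \cdot \frac{2}{1} \left(-1\right) 2\right) \left(-278 + 439\right) = \left(37 + 1 \cdot 2 \cdot 1 \left(-1\right) 2\right) 161 = \left(37 + 1 \cdot 2 \left(-1\right) 2\right) 161 = \left(37 + 1 \left(-2\right) 2\right) 161 = \left(37 - 4\right) 161 = 33 \cdot 161 = 5313$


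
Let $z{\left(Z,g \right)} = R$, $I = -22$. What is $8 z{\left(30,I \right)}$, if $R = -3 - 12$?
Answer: $-120$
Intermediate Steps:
$R = -15$ ($R = -3 - 12 = -15$)
$z{\left(Z,g \right)} = -15$
$8 z{\left(30,I \right)} = 8 \left(-15\right) = -120$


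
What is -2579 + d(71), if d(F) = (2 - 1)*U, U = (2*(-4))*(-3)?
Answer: -2555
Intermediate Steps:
U = 24 (U = -8*(-3) = 24)
d(F) = 24 (d(F) = (2 - 1)*24 = 1*24 = 24)
-2579 + d(71) = -2579 + 24 = -2555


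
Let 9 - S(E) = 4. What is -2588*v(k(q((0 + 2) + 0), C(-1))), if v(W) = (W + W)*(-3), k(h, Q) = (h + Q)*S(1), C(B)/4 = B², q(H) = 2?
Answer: 465840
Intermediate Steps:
S(E) = 5 (S(E) = 9 - 1*4 = 9 - 4 = 5)
C(B) = 4*B²
k(h, Q) = 5*Q + 5*h (k(h, Q) = (h + Q)*5 = (Q + h)*5 = 5*Q + 5*h)
v(W) = -6*W (v(W) = (2*W)*(-3) = -6*W)
-2588*v(k(q((0 + 2) + 0), C(-1))) = -(-15528)*(5*(4*(-1)²) + 5*2) = -(-15528)*(5*(4*1) + 10) = -(-15528)*(5*4 + 10) = -(-15528)*(20 + 10) = -(-15528)*30 = -2588*(-180) = 465840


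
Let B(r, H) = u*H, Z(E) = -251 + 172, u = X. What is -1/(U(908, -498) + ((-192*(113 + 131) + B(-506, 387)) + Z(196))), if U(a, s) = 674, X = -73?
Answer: 1/74504 ≈ 1.3422e-5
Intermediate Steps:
u = -73
Z(E) = -79
B(r, H) = -73*H
-1/(U(908, -498) + ((-192*(113 + 131) + B(-506, 387)) + Z(196))) = -1/(674 + ((-192*(113 + 131) - 73*387) - 79)) = -1/(674 + ((-192*244 - 28251) - 79)) = -1/(674 + ((-46848 - 28251) - 79)) = -1/(674 + (-75099 - 79)) = -1/(674 - 75178) = -1/(-74504) = -1*(-1/74504) = 1/74504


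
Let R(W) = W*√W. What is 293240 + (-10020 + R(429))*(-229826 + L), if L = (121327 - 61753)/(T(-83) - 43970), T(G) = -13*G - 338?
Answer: 99563457906520/43229 - 4262204115312*√429/43229 ≈ 2.6101e+8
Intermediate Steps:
R(W) = W^(3/2)
T(G) = -338 - 13*G
L = -59574/43229 (L = (121327 - 61753)/((-338 - 13*(-83)) - 43970) = 59574/((-338 + 1079) - 43970) = 59574/(741 - 43970) = 59574/(-43229) = 59574*(-1/43229) = -59574/43229 ≈ -1.3781)
293240 + (-10020 + R(429))*(-229826 + L) = 293240 + (-10020 + 429^(3/2))*(-229826 - 59574/43229) = 293240 + (-10020 + 429*√429)*(-9935207728/43229) = 293240 + (99550781434560/43229 - 4262204115312*√429/43229) = 99563457906520/43229 - 4262204115312*√429/43229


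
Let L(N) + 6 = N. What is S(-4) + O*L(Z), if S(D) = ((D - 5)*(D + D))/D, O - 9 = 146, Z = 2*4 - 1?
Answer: 137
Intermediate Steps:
Z = 7 (Z = 8 - 1 = 7)
O = 155 (O = 9 + 146 = 155)
S(D) = -10 + 2*D (S(D) = ((-5 + D)*(2*D))/D = (2*D*(-5 + D))/D = -10 + 2*D)
L(N) = -6 + N
S(-4) + O*L(Z) = (-10 + 2*(-4)) + 155*(-6 + 7) = (-10 - 8) + 155*1 = -18 + 155 = 137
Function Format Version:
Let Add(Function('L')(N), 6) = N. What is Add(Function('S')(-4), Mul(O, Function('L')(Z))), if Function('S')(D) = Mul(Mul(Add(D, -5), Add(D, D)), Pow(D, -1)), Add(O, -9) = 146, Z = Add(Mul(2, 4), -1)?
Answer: 137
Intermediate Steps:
Z = 7 (Z = Add(8, -1) = 7)
O = 155 (O = Add(9, 146) = 155)
Function('S')(D) = Add(-10, Mul(2, D)) (Function('S')(D) = Mul(Mul(Add(-5, D), Mul(2, D)), Pow(D, -1)) = Mul(Mul(2, D, Add(-5, D)), Pow(D, -1)) = Add(-10, Mul(2, D)))
Function('L')(N) = Add(-6, N)
Add(Function('S')(-4), Mul(O, Function('L')(Z))) = Add(Add(-10, Mul(2, -4)), Mul(155, Add(-6, 7))) = Add(Add(-10, -8), Mul(155, 1)) = Add(-18, 155) = 137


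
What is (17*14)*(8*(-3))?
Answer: -5712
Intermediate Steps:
(17*14)*(8*(-3)) = 238*(-24) = -5712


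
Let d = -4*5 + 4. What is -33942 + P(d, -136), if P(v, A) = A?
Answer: -34078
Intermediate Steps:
d = -16 (d = -20 + 4 = -16)
-33942 + P(d, -136) = -33942 - 136 = -34078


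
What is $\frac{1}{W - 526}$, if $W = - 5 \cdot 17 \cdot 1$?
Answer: $- \frac{1}{611} \approx -0.0016367$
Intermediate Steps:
$W = -85$ ($W = \left(-5\right) 17 = -85$)
$\frac{1}{W - 526} = \frac{1}{-85 - 526} = \frac{1}{-611} = - \frac{1}{611}$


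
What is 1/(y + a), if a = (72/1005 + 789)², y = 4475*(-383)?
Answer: -112225/122470126204 ≈ -9.1635e-7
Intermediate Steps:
y = -1713925
a = 69875106921/112225 (a = (72*(1/1005) + 789)² = (24/335 + 789)² = (264339/335)² = 69875106921/112225 ≈ 6.2263e+5)
1/(y + a) = 1/(-1713925 + 69875106921/112225) = 1/(-122470126204/112225) = -112225/122470126204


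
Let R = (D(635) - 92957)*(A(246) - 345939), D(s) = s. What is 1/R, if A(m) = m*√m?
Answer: 115313/3682383135853590 + 41*√246/1841191567926795 ≈ 3.1664e-11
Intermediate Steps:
A(m) = m^(3/2)
R = 31937780358 - 22711212*√246 (R = (635 - 92957)*(246^(3/2) - 345939) = -92322*(246*√246 - 345939) = -92322*(-345939 + 246*√246) = 31937780358 - 22711212*√246 ≈ 3.1582e+10)
1/R = 1/(31937780358 - 22711212*√246)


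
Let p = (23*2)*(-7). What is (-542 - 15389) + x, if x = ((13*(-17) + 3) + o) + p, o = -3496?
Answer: -19967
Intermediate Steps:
p = -322 (p = 46*(-7) = -322)
x = -4036 (x = ((13*(-17) + 3) - 3496) - 322 = ((-221 + 3) - 3496) - 322 = (-218 - 3496) - 322 = -3714 - 322 = -4036)
(-542 - 15389) + x = (-542 - 15389) - 4036 = -15931 - 4036 = -19967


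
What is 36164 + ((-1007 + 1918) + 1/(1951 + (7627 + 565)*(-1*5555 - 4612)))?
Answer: 3087832639474/83286113 ≈ 37075.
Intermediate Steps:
36164 + ((-1007 + 1918) + 1/(1951 + (7627 + 565)*(-1*5555 - 4612))) = 36164 + (911 + 1/(1951 + 8192*(-5555 - 4612))) = 36164 + (911 + 1/(1951 + 8192*(-10167))) = 36164 + (911 + 1/(1951 - 83288064)) = 36164 + (911 + 1/(-83286113)) = 36164 + (911 - 1/83286113) = 36164 + 75873648942/83286113 = 3087832639474/83286113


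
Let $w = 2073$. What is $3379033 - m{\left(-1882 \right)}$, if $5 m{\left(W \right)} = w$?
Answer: $\frac{16893092}{5} \approx 3.3786 \cdot 10^{6}$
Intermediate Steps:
$m{\left(W \right)} = \frac{2073}{5}$ ($m{\left(W \right)} = \frac{1}{5} \cdot 2073 = \frac{2073}{5}$)
$3379033 - m{\left(-1882 \right)} = 3379033 - \frac{2073}{5} = \frac{16893092}{5}$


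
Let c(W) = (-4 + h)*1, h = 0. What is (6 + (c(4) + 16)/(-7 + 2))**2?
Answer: 324/25 ≈ 12.960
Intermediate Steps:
c(W) = -4 (c(W) = (-4 + 0)*1 = -4*1 = -4)
(6 + (c(4) + 16)/(-7 + 2))**2 = (6 + (-4 + 16)/(-7 + 2))**2 = (6 + 12/(-5))**2 = (6 + 12*(-1/5))**2 = (6 - 12/5)**2 = (18/5)**2 = 324/25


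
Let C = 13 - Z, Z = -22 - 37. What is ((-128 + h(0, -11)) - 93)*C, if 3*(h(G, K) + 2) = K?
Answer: -16320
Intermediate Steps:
Z = -59
h(G, K) = -2 + K/3
C = 72 (C = 13 - 1*(-59) = 13 + 59 = 72)
((-128 + h(0, -11)) - 93)*C = ((-128 + (-2 + (⅓)*(-11))) - 93)*72 = ((-128 + (-2 - 11/3)) - 93)*72 = ((-128 - 17/3) - 93)*72 = (-401/3 - 93)*72 = -680/3*72 = -16320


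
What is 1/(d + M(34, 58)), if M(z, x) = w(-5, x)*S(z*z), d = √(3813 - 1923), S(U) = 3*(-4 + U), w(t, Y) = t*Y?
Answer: -3712/3720314873 - √210/334828338570 ≈ -9.9781e-7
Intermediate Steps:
w(t, Y) = Y*t
S(U) = -12 + 3*U
d = 3*√210 (d = √1890 = 3*√210 ≈ 43.474)
M(z, x) = -5*x*(-12 + 3*z²) (M(z, x) = (x*(-5))*(-12 + 3*(z*z)) = (-5*x)*(-12 + 3*z²) = -5*x*(-12 + 3*z²))
1/(d + M(34, 58)) = 1/(3*√210 + 15*58*(4 - 1*34²)) = 1/(3*√210 + 15*58*(4 - 1*1156)) = 1/(3*√210 + 15*58*(4 - 1156)) = 1/(3*√210 + 15*58*(-1152)) = 1/(3*√210 - 1002240) = 1/(-1002240 + 3*√210)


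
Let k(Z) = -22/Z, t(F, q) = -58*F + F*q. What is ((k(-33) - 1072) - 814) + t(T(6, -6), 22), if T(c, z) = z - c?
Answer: -4360/3 ≈ -1453.3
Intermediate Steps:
((k(-33) - 1072) - 814) + t(T(6, -6), 22) = ((-22/(-33) - 1072) - 814) + (-6 - 1*6)*(-58 + 22) = ((-22*(-1/33) - 1072) - 814) + (-6 - 6)*(-36) = ((⅔ - 1072) - 814) - 12*(-36) = (-3214/3 - 814) + 432 = -5656/3 + 432 = -4360/3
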